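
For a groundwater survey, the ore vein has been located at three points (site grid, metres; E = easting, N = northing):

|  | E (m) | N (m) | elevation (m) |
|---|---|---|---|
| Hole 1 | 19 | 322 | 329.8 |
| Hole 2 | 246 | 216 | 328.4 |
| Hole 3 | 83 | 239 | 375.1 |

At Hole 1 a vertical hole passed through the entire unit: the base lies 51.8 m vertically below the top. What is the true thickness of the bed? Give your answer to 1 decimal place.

37.5 m

Two edge vectors: Hole 1→Hole 2 = (227, -106, -1.4), Hole 1→Hole 3 = (64, -83, 45.3).
Normal n = (Hole 1→Hole 2) × (Hole 1→Hole 3) = (-4918, -10372.7, -12057).
So ∂z/∂E = −n_x/n_z = −0.40790 and ∂z/∂N = −n_y/n_z = −0.86031.
|∇z| = √(a²+b²) = 0.95211, so dip δ = arctan(0.95211) = 43.59°.
True thickness = vertical thickness × cos δ = 51.8 × cos 43.59° = 37.5 m.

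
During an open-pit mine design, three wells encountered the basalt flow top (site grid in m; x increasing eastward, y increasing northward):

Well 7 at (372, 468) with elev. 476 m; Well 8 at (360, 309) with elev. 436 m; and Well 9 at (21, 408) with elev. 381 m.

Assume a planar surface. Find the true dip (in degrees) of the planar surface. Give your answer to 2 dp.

18.19°

Let the plane be z = a·x + b·y + c.
Well 8−Well 7: −12a − 159b = −40;  Well 9−Well 7: −351a − 60b = −95.
Solving gives a = 0.23063, b = 0.23417.
Gradient magnitude |∇z| = √(a² + b²) = √(0.05319 + 0.05483) = 0.32867.
True dip = arctan(0.32867) = 18.19°, dipping toward SW (azimuth ≈ 225°).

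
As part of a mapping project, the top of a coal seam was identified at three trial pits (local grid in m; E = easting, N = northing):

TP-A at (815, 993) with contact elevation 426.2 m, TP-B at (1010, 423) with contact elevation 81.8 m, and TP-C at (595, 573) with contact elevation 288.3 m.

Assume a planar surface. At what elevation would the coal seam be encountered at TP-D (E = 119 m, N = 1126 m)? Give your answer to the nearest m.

714 m

Two edge vectors: TP-A→TP-B = (195, -570, -344.4), TP-A→TP-C = (-220, -420, -137.9).
Normal n = (TP-A→TP-B) × (TP-A→TP-C) = (-66045, 102658.5, -207300).
So ∂z/∂E = −n_x/n_z = −0.31860 and ∂z/∂N = −n_y/n_z = 0.49522.
Intercept c from TP-A: 426.2 + 259.66 − 491.75 = 194.11.
At (119, 1126): z = −37.9 + 557.6 + 194.11 = 713.8 m.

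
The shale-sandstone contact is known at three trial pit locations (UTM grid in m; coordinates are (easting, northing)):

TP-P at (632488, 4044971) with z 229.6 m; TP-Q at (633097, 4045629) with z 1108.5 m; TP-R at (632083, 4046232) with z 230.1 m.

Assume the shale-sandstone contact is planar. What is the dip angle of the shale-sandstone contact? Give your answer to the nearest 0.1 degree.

48.4°

Two edge vectors: TP-P→TP-Q = (609, 658, 878.9), TP-P→TP-R = (-405, 1261, 0.5).
Normal n = (TP-P→TP-Q) × (TP-P→TP-R) = (-1107963.9, -356259, 1034439).
So ∂z/∂E = −n_x/n_z = 1.07108 and ∂z/∂N = −n_y/n_z = 0.34440.
Gradient magnitude |∇z| = √(a² + b²) = √(1.14721 + 0.11861) = 1.12509.
True dip = arctan(1.12509) = 48.4°, dipping toward WSW (azimuth ≈ 252°).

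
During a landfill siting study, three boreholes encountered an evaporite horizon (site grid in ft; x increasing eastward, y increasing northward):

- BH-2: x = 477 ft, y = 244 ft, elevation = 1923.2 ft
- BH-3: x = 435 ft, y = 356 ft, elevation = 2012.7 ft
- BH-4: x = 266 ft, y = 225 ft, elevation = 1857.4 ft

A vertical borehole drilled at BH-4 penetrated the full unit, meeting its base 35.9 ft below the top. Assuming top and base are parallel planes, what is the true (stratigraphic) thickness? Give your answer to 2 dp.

Two edge vectors: BH-2→BH-3 = (-42, 112, 89.5), BH-2→BH-4 = (-211, -19, -65.8).
Normal n = (BH-2→BH-3) × (BH-2→BH-4) = (-5669.1, -21648.1, 24430).
So ∂z/∂x = −n_x/n_z = 0.23205 and ∂z/∂y = −n_y/n_z = 0.88613.
|∇z| = √(a²+b²) = 0.91601, so dip δ = arctan(0.91601) = 42.49°.
True thickness = vertical thickness × cos δ = 35.9 × cos 42.49° = 26.47 ft.

26.47 ft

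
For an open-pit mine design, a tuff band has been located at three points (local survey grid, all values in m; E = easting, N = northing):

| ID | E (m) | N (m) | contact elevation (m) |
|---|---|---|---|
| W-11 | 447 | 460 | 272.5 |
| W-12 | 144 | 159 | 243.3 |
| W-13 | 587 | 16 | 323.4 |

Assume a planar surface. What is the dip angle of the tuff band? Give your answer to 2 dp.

9.79°

Two edge vectors: W-11→W-12 = (-303, -301, -29.2), W-11→W-13 = (140, -444, 50.9).
Normal n = (W-11→W-12) × (W-11→W-13) = (-28285.7, 11334.7, 176672).
So ∂z/∂E = −n_x/n_z = 0.16010 and ∂z/∂N = −n_y/n_z = −0.06416.
Gradient magnitude |∇z| = √(a² + b²) = √(0.02563 + 0.00412) = 0.17248.
True dip = arctan(0.17248) = 9.79°, dipping toward WNW (azimuth ≈ 292°).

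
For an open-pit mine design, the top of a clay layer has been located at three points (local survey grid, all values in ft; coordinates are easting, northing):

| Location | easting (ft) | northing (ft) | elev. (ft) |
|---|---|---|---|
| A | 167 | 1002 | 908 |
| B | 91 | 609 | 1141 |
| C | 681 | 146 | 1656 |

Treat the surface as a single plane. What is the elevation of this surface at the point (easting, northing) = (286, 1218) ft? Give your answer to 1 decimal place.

807.3 ft

Let the plane be z = a·easting + b·northing + c.
B−A: −76a − 393b = 233;  C−A: 514a − 856b = 748.
Solving gives a = 0.353916, b = −0.661317.
Then c = 908 − a·167 − b·1002 = 1511.54.
At (286, 1218): z = 101.2 − 805.5 + 1511.54 = 807.3 ft.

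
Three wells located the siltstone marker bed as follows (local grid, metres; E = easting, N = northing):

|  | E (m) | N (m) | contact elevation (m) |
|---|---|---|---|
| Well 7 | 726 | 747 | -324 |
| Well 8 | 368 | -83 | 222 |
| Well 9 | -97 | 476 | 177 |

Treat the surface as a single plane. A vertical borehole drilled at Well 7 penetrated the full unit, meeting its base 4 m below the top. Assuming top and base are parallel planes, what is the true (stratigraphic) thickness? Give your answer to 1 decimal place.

3.4 m

Let the plane be z = a·E + b·N + c.
Well 8−Well 7: −358a − 830b = 546;  Well 9−Well 7: −823a − 271b = 501.
Solving gives a = −0.45705, b = −0.46069.
|∇z| = √(a²+b²) = 0.64895, so dip δ = arctan(0.64895) = 32.98°.
True thickness = vertical thickness × cos δ = 4 × cos 32.98° = 3.4 m.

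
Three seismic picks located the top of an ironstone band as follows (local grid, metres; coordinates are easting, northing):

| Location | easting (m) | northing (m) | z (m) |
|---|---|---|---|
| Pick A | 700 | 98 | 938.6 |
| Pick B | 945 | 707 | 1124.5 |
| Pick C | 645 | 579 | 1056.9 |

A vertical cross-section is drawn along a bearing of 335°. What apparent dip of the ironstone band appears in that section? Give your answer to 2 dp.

Let the plane be z = a·easting + b·northing + c.
Pick B−Pick A: 245a + 609b = 185.9;  Pick C−Pick A: −55a + 481b = 118.3.
Solving gives a = 0.11480, b = 0.25907.
Unit vector along 335° is (sin 335°, cos 335°) = (-0.4226, 0.9063).
Slope in that direction = a·(-0.4226) + b·(0.9063) = 0.18628.
Apparent dip = arctan|0.18628| = 10.55° (true dip is 15.8°, so apparent ≤ true as expected).

10.55°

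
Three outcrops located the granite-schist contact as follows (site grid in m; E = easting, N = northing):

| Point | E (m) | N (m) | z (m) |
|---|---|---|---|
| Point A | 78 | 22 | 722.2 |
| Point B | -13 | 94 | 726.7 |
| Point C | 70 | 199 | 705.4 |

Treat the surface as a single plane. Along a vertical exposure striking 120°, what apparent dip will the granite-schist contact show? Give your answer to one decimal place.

3.5°

Let the plane be z = a·E + b·N + c.
Point B−Point A: −91a + 72b = 4.5;  Point C−Point A: −8a + 177b = −16.8.
Solving gives a = −0.12917, b = −0.10075.
Unit vector along 120° is (sin 120°, cos 120°) = (0.8660, -0.5000).
Slope in that direction = a·(0.8660) + b·(-0.5000) = −0.06149.
Apparent dip = arctan|0.06149| = 3.5° (true dip is 9.3°, so apparent ≤ true as expected).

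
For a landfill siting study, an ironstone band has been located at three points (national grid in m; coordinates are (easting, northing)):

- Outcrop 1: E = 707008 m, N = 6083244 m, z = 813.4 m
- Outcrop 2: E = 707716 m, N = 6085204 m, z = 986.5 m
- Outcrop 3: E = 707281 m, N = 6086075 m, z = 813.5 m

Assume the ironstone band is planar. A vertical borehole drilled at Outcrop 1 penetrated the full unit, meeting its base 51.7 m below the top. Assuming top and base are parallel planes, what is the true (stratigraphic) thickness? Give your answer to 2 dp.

Let the plane be z = a·E + b·N + c.
Outcrop 2−Outcrop 1: 708a + 1960b = 173.1;  Outcrop 3−Outcrop 1: 273a + 2831b = 0.1.
Solving gives a = 0.33340, b = −0.03211.
|∇z| = √(a²+b²) = 0.33494, so dip δ = arctan(0.33494) = 18.52°.
True thickness = vertical thickness × cos δ = 51.7 × cos 18.52° = 49.02 m.

49.02 m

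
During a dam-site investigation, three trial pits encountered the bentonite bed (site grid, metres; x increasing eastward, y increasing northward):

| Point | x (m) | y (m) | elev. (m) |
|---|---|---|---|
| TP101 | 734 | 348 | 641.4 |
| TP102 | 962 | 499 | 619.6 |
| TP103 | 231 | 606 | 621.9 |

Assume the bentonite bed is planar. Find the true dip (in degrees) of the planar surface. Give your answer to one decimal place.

6.6°

Two edge vectors: TP101→TP102 = (228, 151, -21.8), TP101→TP103 = (-503, 258, -19.5).
Normal n = (TP101→TP102) × (TP101→TP103) = (2679.9, 15411.4, 134777).
So ∂z/∂x = −n_x/n_z = −0.01988 and ∂z/∂y = −n_y/n_z = −0.11435.
Gradient magnitude |∇z| = √(a² + b²) = √(0.00040 + 0.01308) = 0.11606.
True dip = arctan(0.11606) = 6.6°, dipping toward N (azimuth ≈ 010°).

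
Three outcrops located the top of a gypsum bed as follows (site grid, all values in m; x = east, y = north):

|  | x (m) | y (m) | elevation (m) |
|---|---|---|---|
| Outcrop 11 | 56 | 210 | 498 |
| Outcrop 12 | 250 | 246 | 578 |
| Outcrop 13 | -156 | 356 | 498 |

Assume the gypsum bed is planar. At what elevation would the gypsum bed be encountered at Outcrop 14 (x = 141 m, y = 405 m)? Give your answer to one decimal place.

Let the plane be z = a·x + b·y + c.
Outcrop 12−Outcrop 11: 194a + 36b = 80;  Outcrop 13−Outcrop 11: −212a + 146b = 0.
Solving gives a = 0.32484, b = 0.47169.
Then c = 498 − a·56 − b·210 = 380.75.
At (141, 405): z = 45.8 + 191.0 + 380.75 = 617.6 m.

617.6 m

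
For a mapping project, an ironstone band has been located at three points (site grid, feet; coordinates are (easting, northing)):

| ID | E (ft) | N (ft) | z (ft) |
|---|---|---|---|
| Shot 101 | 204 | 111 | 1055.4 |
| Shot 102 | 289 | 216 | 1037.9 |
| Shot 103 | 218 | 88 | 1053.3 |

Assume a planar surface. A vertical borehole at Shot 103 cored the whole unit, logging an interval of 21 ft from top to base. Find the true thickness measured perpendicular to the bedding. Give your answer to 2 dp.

Let the plane be z = a·E + b·N + c.
Shot 102−Shot 101: 85a + 105b = −17.5;  Shot 103−Shot 101: 14a − 23b = −2.1.
Solving gives a = −0.18190, b = −0.01942.
|∇z| = √(a²+b²) = 0.18293, so dip δ = arctan(0.18293) = 10.37°.
True thickness = vertical thickness × cos δ = 21 × cos 10.37° = 20.66 ft.

20.66 ft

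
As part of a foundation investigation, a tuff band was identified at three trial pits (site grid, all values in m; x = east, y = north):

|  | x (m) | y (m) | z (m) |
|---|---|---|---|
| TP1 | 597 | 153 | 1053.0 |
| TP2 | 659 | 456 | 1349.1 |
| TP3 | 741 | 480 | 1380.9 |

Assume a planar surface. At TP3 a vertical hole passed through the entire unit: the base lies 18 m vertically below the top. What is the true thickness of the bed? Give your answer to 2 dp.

Let the plane be z = a·x + b·y + c.
TP2−TP1: 62a + 303b = 296.1;  TP3−TP1: 144a + 327b = 327.9.
Solving gives a = 0.10827, b = 0.95507.
|∇z| = √(a²+b²) = 0.96119, so dip δ = arctan(0.96119) = 43.87°.
True thickness = vertical thickness × cos δ = 18 × cos 43.87° = 12.98 m.

12.98 m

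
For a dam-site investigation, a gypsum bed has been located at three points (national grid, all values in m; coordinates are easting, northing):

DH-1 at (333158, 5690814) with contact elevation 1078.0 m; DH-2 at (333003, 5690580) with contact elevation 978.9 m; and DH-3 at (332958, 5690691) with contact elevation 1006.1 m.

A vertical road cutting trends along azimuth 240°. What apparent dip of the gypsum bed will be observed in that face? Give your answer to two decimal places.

16.76°

Let the plane be z = a·easting + b·northing + c.
DH-2−DH-1: −155a − 234b = −99.1;  DH-3−DH-1: −200a − 123b = −71.9.
Solving gives a = 0.16713, b = 0.31280.
Unit vector along 240° is (sin 240°, cos 240°) = (-0.8660, -0.5000).
Slope in that direction = a·(-0.8660) + b·(-0.5000) = −0.30114.
Apparent dip = arctan|0.30114| = 16.76° (true dip is 19.5°, so apparent ≤ true as expected).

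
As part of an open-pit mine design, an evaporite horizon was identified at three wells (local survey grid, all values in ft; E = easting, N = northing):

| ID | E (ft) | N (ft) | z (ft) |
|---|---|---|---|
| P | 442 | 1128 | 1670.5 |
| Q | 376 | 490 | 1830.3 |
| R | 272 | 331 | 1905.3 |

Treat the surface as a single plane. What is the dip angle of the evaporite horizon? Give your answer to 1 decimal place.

Let the plane be z = a·E + b·N + c.
Q−P: −66a − 638b = 159.8;  R−P: −170a − 797b = 234.8.
Solving gives a = −0.40177, b = −0.20891.
Gradient magnitude |∇z| = √(a² + b²) = √(0.16142 + 0.04364) = 0.45283.
True dip = arctan(0.45283) = 24.4°, dipping toward ENE (azimuth ≈ 063°).

24.4°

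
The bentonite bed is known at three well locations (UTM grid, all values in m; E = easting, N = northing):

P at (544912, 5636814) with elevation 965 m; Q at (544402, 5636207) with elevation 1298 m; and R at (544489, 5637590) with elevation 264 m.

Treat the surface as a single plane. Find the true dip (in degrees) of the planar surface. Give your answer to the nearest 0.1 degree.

38.9°

Let the plane be z = a·E + b·N + c.
Q−P: −510a − 607b = 333;  R−P: −423a + 776b = −701.
Solving gives a = 0.25608, b = −0.76376.
Gradient magnitude |∇z| = √(a² + b²) = √(0.06558 + 0.58333) = 0.80555.
True dip = arctan(0.80555) = 38.9°, dipping toward NNW (azimuth ≈ 341°).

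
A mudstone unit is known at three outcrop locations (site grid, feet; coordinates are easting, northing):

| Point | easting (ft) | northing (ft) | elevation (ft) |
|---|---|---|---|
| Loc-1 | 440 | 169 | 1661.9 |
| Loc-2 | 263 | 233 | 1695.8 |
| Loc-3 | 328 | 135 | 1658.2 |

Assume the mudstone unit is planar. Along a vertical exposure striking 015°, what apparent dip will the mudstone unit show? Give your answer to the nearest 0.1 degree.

17.1°

Two edge vectors: Loc-1→Loc-2 = (-177, 64, 33.9), Loc-1→Loc-3 = (-112, -34, -3.7).
Normal n = (Loc-1→Loc-2) × (Loc-1→Loc-3) = (915.8, -4451.7, 13186).
So ∂z/∂easting = −n_x/n_z = −0.06945 and ∂z/∂northing = −n_y/n_z = 0.33761.
Unit vector along 015° is (sin 15°, cos 15°) = (0.2588, 0.9659).
Slope in that direction = a·(0.2588) + b·(0.9659) = 0.30813.
Apparent dip = arctan|0.30813| = 17.1° (true dip is 19.0°, so apparent ≤ true as expected).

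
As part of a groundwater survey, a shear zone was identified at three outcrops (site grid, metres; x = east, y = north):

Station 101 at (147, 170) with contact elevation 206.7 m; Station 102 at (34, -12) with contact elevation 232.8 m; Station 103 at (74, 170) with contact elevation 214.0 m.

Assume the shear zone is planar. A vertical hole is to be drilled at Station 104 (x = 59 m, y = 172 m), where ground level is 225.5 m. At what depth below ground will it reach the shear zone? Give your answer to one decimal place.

Two edge vectors: Station 101→Station 102 = (-113, -182, 26.1), Station 101→Station 103 = (-73, 0, 7.3).
Normal n = (Station 101→Station 102) × (Station 101→Station 103) = (-1328.6, -1080.4, -13286).
So ∂z/∂x = −n_x/n_z = −0.10000 and ∂z/∂y = −n_y/n_z = −0.08132.
Intercept c from Station 101: 206.7 + 14.70 + 13.82 = 235.22.
At (59, 172): z_contact = −5.90 − 13.99 + 235.22 = 215.34 m.
Depth below ground = 225.5 − 215.34 = 10.2 m.

10.2 m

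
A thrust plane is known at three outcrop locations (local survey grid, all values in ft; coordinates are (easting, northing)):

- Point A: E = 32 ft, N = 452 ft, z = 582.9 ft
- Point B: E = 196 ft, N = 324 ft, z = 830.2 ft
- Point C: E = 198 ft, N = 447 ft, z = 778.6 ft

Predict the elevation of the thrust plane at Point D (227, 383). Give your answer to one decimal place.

Let the plane be z = a·E + b·N + c.
Point B−Point A: 164a − 128b = 247.3;  Point C−Point A: 166a − 5b = 195.7.
Solving gives a = 1.16571, b = −0.43847.
Then c = 582.9 − a·32 − b·452 = 743.78.
At (227, 383): z = 264.6 − 167.9 + 743.78 = 840.5 ft.

840.5 ft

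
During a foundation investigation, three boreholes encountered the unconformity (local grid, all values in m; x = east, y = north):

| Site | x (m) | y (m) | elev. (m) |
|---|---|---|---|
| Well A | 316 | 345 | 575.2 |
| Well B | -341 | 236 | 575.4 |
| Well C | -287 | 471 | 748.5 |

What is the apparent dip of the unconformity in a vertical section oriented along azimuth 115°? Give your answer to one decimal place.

23.7°

Let the plane be z = a·x + b·y + c.
Well B−Well A: −657a − 109b = 0.2;  Well C−Well A: −603a + 126b = 173.3.
Solving gives a = −0.12737, b = 0.76586.
Unit vector along 115° is (sin 115°, cos 115°) = (0.9063, -0.4226).
Slope in that direction = a·(0.9063) + b·(-0.4226) = −0.43910.
Apparent dip = arctan|0.43910| = 23.7° (true dip is 37.8°, so apparent ≤ true as expected).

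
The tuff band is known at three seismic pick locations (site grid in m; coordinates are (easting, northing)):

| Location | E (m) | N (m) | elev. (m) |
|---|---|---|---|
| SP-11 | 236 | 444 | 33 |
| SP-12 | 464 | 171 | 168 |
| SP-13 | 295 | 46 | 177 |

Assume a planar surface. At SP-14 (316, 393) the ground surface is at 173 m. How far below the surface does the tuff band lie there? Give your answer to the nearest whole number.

108 m

Two edge vectors: SP-11→SP-12 = (228, -273, 135), SP-11→SP-13 = (59, -398, 144).
Normal n = (SP-11→SP-12) × (SP-11→SP-13) = (14418, -24867, -74637).
So ∂z/∂E = −n_x/n_z = 0.19317 and ∂z/∂N = −n_y/n_z = −0.33317.
Intercept c from SP-11: 33 − 45.59 + 147.93 = 135.34.
At (316, 393): z_contact = 61.0 − 130.9 + 135.34 = 65.4 m.
Depth below ground = 173 − 65.4 = 108 m.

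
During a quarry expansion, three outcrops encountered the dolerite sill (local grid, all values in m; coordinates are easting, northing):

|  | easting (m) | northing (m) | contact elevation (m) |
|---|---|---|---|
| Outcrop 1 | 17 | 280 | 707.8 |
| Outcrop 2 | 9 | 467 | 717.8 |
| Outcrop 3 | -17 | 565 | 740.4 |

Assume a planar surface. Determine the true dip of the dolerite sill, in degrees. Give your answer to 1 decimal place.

38.5°

Two edge vectors: Outcrop 1→Outcrop 2 = (-8, 187, 10), Outcrop 1→Outcrop 3 = (-34, 285, 32.6).
Normal n = (Outcrop 1→Outcrop 2) × (Outcrop 1→Outcrop 3) = (3246.2, -79.2, 4078).
So ∂z/∂easting = −n_x/n_z = −0.79603 and ∂z/∂northing = −n_y/n_z = 0.01942.
Gradient magnitude |∇z| = √(a² + b²) = √(0.63366 + 0.00038) = 0.79626.
True dip = arctan(0.79626) = 38.5°, dipping toward E (azimuth ≈ 091°).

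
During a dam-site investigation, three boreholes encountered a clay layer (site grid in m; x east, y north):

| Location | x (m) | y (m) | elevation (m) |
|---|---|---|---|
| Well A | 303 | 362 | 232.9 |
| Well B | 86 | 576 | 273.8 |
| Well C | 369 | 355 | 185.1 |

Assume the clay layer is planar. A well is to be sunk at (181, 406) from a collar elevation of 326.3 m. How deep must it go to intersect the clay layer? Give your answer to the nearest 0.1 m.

Let the plane be z = a·x + b·y + c.
Well B−Well A: −217a + 214b = 40.9;  Well C−Well A: 66a − 7b = −47.8.
Solving gives a = −0.78881, b = −0.60874.
Then c = 232.9 − a·303 − b·362 = 692.27.
At (181, 406): z_contact = −142.77 − 247.15 + 692.27 = 302.35 m.
Depth below ground = 326.3 − 302.35 = 24.0 m.

24.0 m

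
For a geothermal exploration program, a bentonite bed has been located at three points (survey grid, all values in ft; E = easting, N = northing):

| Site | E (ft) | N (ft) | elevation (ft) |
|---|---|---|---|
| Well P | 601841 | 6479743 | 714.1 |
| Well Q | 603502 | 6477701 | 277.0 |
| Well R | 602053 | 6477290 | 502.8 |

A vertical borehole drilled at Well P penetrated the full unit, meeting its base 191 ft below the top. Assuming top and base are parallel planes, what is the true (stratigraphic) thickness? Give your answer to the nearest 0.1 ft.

Let the plane be z = a·E + b·N + c.
Well Q−Well P: 1661a − 2042b = −437.1;  Well R−Well P: 212a − 2453b = −211.3.
Solving gives a = −0.17595, b = 0.07093.
|∇z| = √(a²+b²) = 0.18971, so dip δ = arctan(0.18971) = 10.74°.
True thickness = vertical thickness × cos δ = 191 × cos 10.74° = 187.7 ft.

187.7 ft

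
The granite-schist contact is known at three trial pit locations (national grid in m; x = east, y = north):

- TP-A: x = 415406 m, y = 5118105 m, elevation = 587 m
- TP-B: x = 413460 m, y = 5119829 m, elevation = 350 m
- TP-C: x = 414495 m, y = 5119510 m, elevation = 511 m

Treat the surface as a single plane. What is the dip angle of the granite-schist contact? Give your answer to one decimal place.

Let the plane be z = a·x + b·y + c.
TP-B−TP-A: −1946a + 1724b = −237;  TP-C−TP-A: −911a + 1405b = −76.
Solving gives a = 0.17357, b = 0.05845.
Gradient magnitude |∇z| = √(a² + b²) = √(0.03013 + 0.00342) = 0.18315.
True dip = arctan(0.18315) = 10.4°, dipping toward WSW (azimuth ≈ 251°).

10.4°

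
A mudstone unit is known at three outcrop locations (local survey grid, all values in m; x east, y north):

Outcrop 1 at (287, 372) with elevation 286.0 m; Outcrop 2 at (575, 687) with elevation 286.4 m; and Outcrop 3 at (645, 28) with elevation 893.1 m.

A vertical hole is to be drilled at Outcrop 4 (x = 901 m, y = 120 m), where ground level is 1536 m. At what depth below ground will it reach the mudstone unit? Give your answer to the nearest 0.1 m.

Two edge vectors: Outcrop 1→Outcrop 2 = (288, 315, 0.4), Outcrop 1→Outcrop 3 = (358, -344, 607.1).
Normal n = (Outcrop 1→Outcrop 2) × (Outcrop 1→Outcrop 3) = (191374.1, -174701.6, -211842).
So ∂z/∂x = −n_x/n_z = 0.90338 and ∂z/∂y = −n_y/n_z = −0.82468.
Intercept c from Outcrop 1: 286 − 259.27 + 306.78 = 333.51.
At (901, 120): z_contact = 813.95 − 98.96 + 333.51 = 1048.50 m.
Depth below ground = 1536 − 1048.50 = 487.5 m.

487.5 m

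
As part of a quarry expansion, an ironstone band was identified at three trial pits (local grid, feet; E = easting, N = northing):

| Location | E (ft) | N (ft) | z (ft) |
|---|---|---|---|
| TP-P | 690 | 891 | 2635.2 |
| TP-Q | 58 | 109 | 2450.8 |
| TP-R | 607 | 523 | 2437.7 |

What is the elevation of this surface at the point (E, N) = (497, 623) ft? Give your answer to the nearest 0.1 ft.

2559.8 ft

Let the plane be z = a·E + b·N + c.
TP-Q−TP-P: −632a − 782b = −184.4;  TP-R−TP-P: −83a − 368b = −197.5.
Solving gives a = −0.51641, b = 0.65316.
Then c = 2635.2 − a·690 − b·891 = 2409.56.
At (497, 623): z = −256.7 + 406.9 + 2409.56 = 2559.8 ft.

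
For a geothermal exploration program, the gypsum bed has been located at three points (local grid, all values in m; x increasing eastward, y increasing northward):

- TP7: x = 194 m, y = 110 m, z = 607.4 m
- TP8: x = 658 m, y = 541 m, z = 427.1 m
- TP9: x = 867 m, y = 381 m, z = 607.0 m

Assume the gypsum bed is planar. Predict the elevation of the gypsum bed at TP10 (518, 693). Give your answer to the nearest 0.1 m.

Let the plane be z = a·x + b·y + c.
TP8−TP7: 464a + 431b = −180.3;  TP9−TP7: 673a + 271b = −0.4.
Solving gives a = 0.29631, b = −0.73732.
Then c = 607.4 − a·194 − b·110 = 631.02.
At (518, 693): z = 153.5 − 511.0 + 631.02 = 273.5 m.

273.5 m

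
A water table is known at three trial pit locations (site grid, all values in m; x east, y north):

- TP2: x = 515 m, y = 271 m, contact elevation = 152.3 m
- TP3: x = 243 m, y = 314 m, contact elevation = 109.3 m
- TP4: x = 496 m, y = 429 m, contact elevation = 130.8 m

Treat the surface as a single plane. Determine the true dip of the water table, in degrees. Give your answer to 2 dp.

10.39°

Let the plane be z = a·x + b·y + c.
TP3−TP2: −272a + 43b = −43;  TP4−TP2: −19a + 158b = −21.5.
Solving gives a = 0.13922, b = −0.11933.
Gradient magnitude |∇z| = √(a² + b²) = √(0.01938 + 0.01424) = 0.18337.
True dip = arctan(0.18337) = 10.39°, dipping toward NW (azimuth ≈ 311°).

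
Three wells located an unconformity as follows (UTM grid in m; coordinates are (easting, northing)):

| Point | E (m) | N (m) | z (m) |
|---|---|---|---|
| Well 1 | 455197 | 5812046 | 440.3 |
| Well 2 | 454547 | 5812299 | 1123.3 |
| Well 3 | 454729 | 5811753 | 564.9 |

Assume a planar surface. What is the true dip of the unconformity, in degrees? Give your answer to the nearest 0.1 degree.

47.1°

Let the plane be z = a·E + b·N + c.
Well 2−Well 1: −650a + 253b = 683;  Well 3−Well 1: −468a − 293b = 124.6.
Solving gives a = −0.75001, b = 0.77271.
Gradient magnitude |∇z| = √(a² + b²) = √(0.56251 + 0.59708) = 1.07684.
True dip = arctan(1.07684) = 47.1°, dipping toward SE (azimuth ≈ 136°).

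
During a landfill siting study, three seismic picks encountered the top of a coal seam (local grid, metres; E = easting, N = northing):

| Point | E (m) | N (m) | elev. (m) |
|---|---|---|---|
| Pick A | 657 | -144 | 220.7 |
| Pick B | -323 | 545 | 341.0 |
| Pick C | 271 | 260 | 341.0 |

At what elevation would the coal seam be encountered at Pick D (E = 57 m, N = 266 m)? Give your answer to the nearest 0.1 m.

287.8 m

Let the plane be z = a·E + b·N + c.
Pick B−Pick A: −980a + 689b = 120.3;  Pick C−Pick A: −386a + 404b = 120.3.
Solving gives a = 0.26380, b = 0.54982.
Then c = 220.7 − a·657 − b·-144 = 126.56.
At (57, 266): z = 15.0 + 146.3 + 126.56 = 287.8 m.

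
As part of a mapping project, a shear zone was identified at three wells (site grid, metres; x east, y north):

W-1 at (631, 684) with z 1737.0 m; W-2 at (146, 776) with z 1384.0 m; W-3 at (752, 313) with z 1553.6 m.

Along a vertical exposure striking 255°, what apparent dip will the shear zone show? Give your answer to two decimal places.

Two edge vectors: W-1→W-2 = (-485, 92, -353), W-1→W-3 = (121, -371, -183.4).
Normal n = (W-1→W-2) × (W-1→W-3) = (-147835.8, -131662, 168803).
So ∂z/∂x = −n_x/n_z = 0.87579 and ∂z/∂y = −n_y/n_z = 0.77997.
Unit vector along 255° is (sin 255°, cos 255°) = (-0.9659, -0.2588).
Slope in that direction = a·(-0.9659) + b·(-0.2588) = −1.04782.
Apparent dip = arctan|1.04782| = 46.34° (true dip is 49.5°, so apparent ≤ true as expected).

46.34°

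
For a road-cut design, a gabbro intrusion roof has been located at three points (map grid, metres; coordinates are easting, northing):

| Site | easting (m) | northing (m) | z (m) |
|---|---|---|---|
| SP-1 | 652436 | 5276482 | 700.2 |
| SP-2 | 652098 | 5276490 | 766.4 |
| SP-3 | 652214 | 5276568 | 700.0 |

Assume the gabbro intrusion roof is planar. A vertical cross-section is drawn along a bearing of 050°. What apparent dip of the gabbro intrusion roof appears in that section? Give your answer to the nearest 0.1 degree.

Two edge vectors: SP-1→SP-2 = (-338, 8, 66.2), SP-1→SP-3 = (-222, 86, -0.2).
Normal n = (SP-1→SP-2) × (SP-1→SP-3) = (-5694.8, -14764, -27292).
So ∂z/∂easting = −n_x/n_z = −0.20866 and ∂z/∂northing = −n_y/n_z = −0.54096.
Unit vector along 050° is (sin 50°, cos 50°) = (0.7660, 0.6428).
Slope in that direction = a·(0.7660) + b·(0.6428) = −0.50757.
Apparent dip = arctan|0.50757| = 26.9° (true dip is 30.1°, so apparent ≤ true as expected).

26.9°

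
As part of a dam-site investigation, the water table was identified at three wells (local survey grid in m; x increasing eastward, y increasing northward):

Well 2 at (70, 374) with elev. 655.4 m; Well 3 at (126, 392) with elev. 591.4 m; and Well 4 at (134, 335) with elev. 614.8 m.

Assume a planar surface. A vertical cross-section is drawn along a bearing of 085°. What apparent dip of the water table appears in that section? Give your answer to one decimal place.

45.3°

Two edge vectors: Well 2→Well 3 = (56, 18, -64), Well 2→Well 4 = (64, -39, -40.6).
Normal n = (Well 2→Well 3) × (Well 2→Well 4) = (-3226.8, -1822.4, -3336).
So ∂z/∂x = −n_x/n_z = −0.96727 and ∂z/∂y = −n_y/n_z = −0.54628.
Unit vector along 085° is (sin 85°, cos 85°) = (0.9962, 0.0872).
Slope in that direction = a·(0.9962) + b·(0.0872) = −1.01120.
Apparent dip = arctan|1.01120| = 45.3° (true dip is 48.0°, so apparent ≤ true as expected).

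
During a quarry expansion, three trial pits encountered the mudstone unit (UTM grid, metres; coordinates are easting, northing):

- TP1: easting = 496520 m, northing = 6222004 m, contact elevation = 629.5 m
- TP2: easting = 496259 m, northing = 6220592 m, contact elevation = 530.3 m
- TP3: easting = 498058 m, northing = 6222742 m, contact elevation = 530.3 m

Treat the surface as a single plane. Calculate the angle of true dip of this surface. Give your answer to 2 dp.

8.00°

Two edge vectors: TP1→TP2 = (-261, -1412, -99.2), TP1→TP3 = (1538, 738, -99.2).
Normal n = (TP1→TP2) × (TP1→TP3) = (213280, -178460.8, 1979038).
So ∂z/∂easting = −n_x/n_z = −0.10777 and ∂z/∂northing = −n_y/n_z = 0.09018.
Gradient magnitude |∇z| = √(a² + b²) = √(0.01161 + 0.00813) = 0.14052.
True dip = arctan(0.14052) = 8.00°, dipping toward SE (azimuth ≈ 130°).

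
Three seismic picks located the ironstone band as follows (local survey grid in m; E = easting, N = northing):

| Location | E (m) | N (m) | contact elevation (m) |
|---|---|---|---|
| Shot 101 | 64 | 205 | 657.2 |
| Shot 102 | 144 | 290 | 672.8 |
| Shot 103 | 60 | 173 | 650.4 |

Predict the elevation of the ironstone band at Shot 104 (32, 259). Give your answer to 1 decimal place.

Let the plane be z = a·E + b·N + c.
Shot 102−Shot 101: 80a + 85b = 15.6;  Shot 103−Shot 101: −4a − 32b = −6.8.
Solving gives a = −0.03550, b = 0.21694.
Then c = 657.2 − a·64 − b·205 = 615.00.
At (32, 259): z = −1.1 + 56.2 + 615.00 = 670.1 m.

670.1 m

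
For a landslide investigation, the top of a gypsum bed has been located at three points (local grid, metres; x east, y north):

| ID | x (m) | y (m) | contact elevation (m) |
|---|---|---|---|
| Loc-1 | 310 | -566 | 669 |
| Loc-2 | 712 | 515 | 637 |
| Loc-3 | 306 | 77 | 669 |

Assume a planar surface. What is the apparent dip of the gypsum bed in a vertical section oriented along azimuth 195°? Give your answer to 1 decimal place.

Two edge vectors: Loc-1→Loc-2 = (402, 1081, -32), Loc-1→Loc-3 = (-4, 643, 0).
Normal n = (Loc-1→Loc-2) × (Loc-1→Loc-3) = (20576, 128, 262810).
So ∂z/∂x = −n_x/n_z = −0.07829 and ∂z/∂y = −n_y/n_z = −0.00049.
Unit vector along 195° is (sin 195°, cos 195°) = (-0.2588, -0.9659).
Slope in that direction = a·(-0.2588) + b·(-0.9659) = 0.02073.
Apparent dip = arctan|0.02073| = 1.2° (true dip is 4.5°, so apparent ≤ true as expected).

1.2°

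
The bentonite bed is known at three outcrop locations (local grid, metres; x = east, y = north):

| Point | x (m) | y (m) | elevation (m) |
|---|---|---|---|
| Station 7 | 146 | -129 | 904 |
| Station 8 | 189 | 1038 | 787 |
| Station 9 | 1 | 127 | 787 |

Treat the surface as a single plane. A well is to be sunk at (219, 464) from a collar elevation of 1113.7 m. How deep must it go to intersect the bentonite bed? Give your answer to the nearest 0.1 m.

Two edge vectors: Station 7→Station 8 = (43, 1167, -117), Station 7→Station 9 = (-145, 256, -117).
Normal n = (Station 7→Station 8) × (Station 7→Station 9) = (-106587, 21996, 180223).
So ∂z/∂x = −n_x/n_z = 0.591417 and ∂z/∂y = −n_y/n_z = −0.122049.
Intercept c from Station 7: 904 − 86.35 − 15.74 = 801.91.
At (219, 464): z_contact = 129.52 − 56.63 + 801.91 = 874.80 m.
Depth below ground = 1113.7 − 874.80 = 238.9 m.

238.9 m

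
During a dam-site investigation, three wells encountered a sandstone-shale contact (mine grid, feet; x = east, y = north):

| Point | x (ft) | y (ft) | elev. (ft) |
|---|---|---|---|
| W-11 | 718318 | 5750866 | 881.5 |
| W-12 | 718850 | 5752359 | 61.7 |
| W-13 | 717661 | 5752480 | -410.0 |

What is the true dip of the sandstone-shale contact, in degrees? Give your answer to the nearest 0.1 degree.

36.6°

Two edge vectors: W-11→W-12 = (532, 1493, -819.8), W-11→W-13 = (-657, 1614, -1291.5).
Normal n = (W-11→W-12) × (W-11→W-13) = (-605052.3, 1225686.6, 1839549).
So ∂z/∂x = −n_x/n_z = 0.32891 and ∂z/∂y = −n_y/n_z = −0.66630.
Gradient magnitude |∇z| = √(a² + b²) = √(0.10818 + 0.44395) = 0.74306.
True dip = arctan(0.74306) = 36.6°, dipping toward NNW (azimuth ≈ 334°).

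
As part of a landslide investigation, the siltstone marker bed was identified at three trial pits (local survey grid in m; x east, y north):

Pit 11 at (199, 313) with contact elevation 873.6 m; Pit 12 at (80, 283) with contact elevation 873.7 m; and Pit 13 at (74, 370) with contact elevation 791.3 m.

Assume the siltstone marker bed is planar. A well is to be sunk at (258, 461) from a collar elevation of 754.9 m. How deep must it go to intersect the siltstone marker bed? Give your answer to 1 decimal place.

Two edge vectors: Pit 11→Pit 12 = (-119, -30, 0.1), Pit 11→Pit 13 = (-125, 57, -82.3).
Normal n = (Pit 11→Pit 12) × (Pit 11→Pit 13) = (2463.3, -9806.2, -10533).
So ∂z/∂x = −n_x/n_z = 0.23386 and ∂z/∂y = −n_y/n_z = −0.93100.
Intercept c from Pit 11: 873.6 − 46.54 + 291.40 = 1118.46.
At (258, 461): z_contact = 60.34 − 429.19 + 1118.46 = 749.61 m.
Depth below ground = 754.9 − 749.61 = 5.3 m.

5.3 m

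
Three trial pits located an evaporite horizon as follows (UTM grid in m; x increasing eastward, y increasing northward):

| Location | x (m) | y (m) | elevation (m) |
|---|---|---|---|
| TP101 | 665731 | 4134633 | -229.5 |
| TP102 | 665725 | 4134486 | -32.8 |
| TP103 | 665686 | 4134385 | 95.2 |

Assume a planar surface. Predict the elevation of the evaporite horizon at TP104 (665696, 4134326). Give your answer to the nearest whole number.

177 m

Let the plane be z = a·x + b·y + c.
TP102−TP101: −6a − 147b = 196.7;  TP103−TP101: −45a − 248b = 324.7.
Solving gives a = 0.20493466, b = −1.34645992.
Then c = -229.5 − a·665731 − b·4134633 = 5430456.75.
At (665696, 4134326): z = 136424.2 − 5566704.2 + 5430456.75 = 176.7 m.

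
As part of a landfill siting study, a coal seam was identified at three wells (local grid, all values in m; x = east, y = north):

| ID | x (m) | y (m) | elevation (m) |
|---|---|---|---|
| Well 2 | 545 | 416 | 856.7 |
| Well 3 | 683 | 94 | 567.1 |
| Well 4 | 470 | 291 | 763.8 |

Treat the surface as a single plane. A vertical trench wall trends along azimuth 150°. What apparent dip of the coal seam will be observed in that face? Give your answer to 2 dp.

Let the plane be z = a·x + b·y + c.
Well 3−Well 2: 138a − 322b = −289.6;  Well 4−Well 2: −75a − 125b = −92.9.
Solving gives a = −0.15184, b = 0.83430.
Unit vector along 150° is (sin 150°, cos 150°) = (0.5000, -0.8660).
Slope in that direction = a·(0.5000) + b·(-0.8660) = −0.79845.
Apparent dip = arctan|0.79845| = 38.61° (true dip is 40.3°, so apparent ≤ true as expected).

38.61°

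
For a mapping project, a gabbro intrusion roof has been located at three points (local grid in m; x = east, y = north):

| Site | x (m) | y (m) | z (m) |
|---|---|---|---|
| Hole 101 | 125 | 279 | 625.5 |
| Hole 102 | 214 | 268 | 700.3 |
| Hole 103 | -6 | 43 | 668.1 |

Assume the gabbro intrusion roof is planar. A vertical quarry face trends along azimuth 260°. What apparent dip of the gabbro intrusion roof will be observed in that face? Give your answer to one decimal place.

Two edge vectors: Hole 101→Hole 102 = (89, -11, 74.8), Hole 101→Hole 103 = (-131, -236, 42.6).
Normal n = (Hole 101→Hole 102) × (Hole 101→Hole 103) = (17184.2, -13590.2, -22445).
So ∂z/∂x = −n_x/n_z = 0.76561 and ∂z/∂y = −n_y/n_z = −0.60549.
Unit vector along 260° is (sin 260°, cos 260°) = (-0.9848, -0.1736).
Slope in that direction = a·(-0.9848) + b·(-0.1736) = −0.64884.
Apparent dip = arctan|0.64884| = 33.0° (true dip is 44.3°, so apparent ≤ true as expected).

33.0°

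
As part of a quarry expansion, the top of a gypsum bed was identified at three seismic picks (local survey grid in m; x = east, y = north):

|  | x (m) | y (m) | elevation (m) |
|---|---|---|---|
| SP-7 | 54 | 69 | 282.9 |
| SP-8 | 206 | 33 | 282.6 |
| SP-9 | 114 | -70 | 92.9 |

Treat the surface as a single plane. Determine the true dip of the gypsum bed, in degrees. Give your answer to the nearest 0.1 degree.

Two edge vectors: SP-7→SP-8 = (152, -36, -0.3), SP-7→SP-9 = (60, -139, -190).
Normal n = (SP-7→SP-8) × (SP-7→SP-9) = (6798.3, 28862, -18968).
So ∂z/∂x = −n_x/n_z = 0.35841 and ∂z/∂y = −n_y/n_z = 1.52162.
Gradient magnitude |∇z| = √(a² + b²) = √(0.12846 + 2.31531) = 1.56326.
True dip = arctan(1.56326) = 57.4°, dipping toward SSW (azimuth ≈ 193°).

57.4°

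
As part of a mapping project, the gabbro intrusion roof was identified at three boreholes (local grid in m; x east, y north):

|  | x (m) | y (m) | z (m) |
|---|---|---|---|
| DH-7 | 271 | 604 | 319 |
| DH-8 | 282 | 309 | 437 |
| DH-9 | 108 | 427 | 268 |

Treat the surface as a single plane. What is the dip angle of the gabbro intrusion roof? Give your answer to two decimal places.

38.98°

Let the plane be z = a·x + b·y + c.
DH-8−DH-7: 11a − 295b = 118;  DH-9−DH-7: −163a − 177b = −51.
Solving gives a = 0.71816, b = −0.37322.
Gradient magnitude |∇z| = √(a² + b²) = √(0.51575 + 0.13929) = 0.80935.
True dip = arctan(0.80935) = 38.98°, dipping toward WNW (azimuth ≈ 297°).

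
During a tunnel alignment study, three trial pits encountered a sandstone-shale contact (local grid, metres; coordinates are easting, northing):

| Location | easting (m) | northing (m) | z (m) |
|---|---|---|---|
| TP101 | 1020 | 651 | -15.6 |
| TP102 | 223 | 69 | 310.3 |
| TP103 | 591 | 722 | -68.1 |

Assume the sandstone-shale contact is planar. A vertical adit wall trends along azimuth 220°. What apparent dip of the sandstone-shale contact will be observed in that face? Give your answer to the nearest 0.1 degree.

23.7°

Two edge vectors: TP101→TP102 = (-797, -582, 325.9), TP101→TP103 = (-429, 71, -52.5).
Normal n = (TP101→TP102) × (TP101→TP103) = (7416.1, -181653.6, -306265).
So ∂z/∂easting = −n_x/n_z = 0.02421 and ∂z/∂northing = −n_y/n_z = −0.59313.
Unit vector along 220° is (sin 220°, cos 220°) = (-0.6428, -0.7660).
Slope in that direction = a·(-0.6428) + b·(-0.7660) = 0.43880.
Apparent dip = arctan|0.43880| = 23.7° (true dip is 30.7°, so apparent ≤ true as expected).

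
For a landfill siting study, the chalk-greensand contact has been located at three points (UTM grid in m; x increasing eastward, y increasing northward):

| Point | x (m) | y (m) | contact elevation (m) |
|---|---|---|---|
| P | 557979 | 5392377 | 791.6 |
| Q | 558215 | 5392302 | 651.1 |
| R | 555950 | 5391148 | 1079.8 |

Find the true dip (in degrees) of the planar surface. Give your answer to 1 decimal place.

33.4°

Let the plane be z = a·x + b·y + c.
Q−P: 236a − 75b = −140.5;  R−P: −2029a − 1229b = 288.2.
Solving gives a = −0.43935, b = 0.49084.
Gradient magnitude |∇z| = √(a² + b²) = √(0.19303 + 0.24093) = 0.65875.
True dip = arctan(0.65875) = 33.4°, dipping toward SE (azimuth ≈ 138°).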